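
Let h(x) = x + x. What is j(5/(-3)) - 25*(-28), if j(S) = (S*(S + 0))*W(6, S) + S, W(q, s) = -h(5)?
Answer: 6035/9 ≈ 670.56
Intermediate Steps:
h(x) = 2*x
W(q, s) = -10 (W(q, s) = -2*5 = -1*10 = -10)
j(S) = S - 10*S² (j(S) = (S*(S + 0))*(-10) + S = (S*S)*(-10) + S = S²*(-10) + S = -10*S² + S = S - 10*S²)
j(5/(-3)) - 25*(-28) = (5/(-3))*(1 - 50/(-3)) - 25*(-28) = (5*(-⅓))*(1 - 50*(-1)/3) + 700 = -5*(1 - 10*(-5/3))/3 + 700 = -5*(1 + 50/3)/3 + 700 = -5/3*53/3 + 700 = -265/9 + 700 = 6035/9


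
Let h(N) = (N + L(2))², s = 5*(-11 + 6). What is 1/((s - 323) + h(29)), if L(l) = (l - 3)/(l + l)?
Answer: 16/7657 ≈ 0.0020896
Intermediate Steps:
L(l) = (-3 + l)/(2*l) (L(l) = (-3 + l)/((2*l)) = (-3 + l)*(1/(2*l)) = (-3 + l)/(2*l))
s = -25 (s = 5*(-5) = -25)
h(N) = (-¼ + N)² (h(N) = (N + (½)*(-3 + 2)/2)² = (N + (½)*(½)*(-1))² = (N - ¼)² = (-¼ + N)²)
1/((s - 323) + h(29)) = 1/((-25 - 323) + (-1 + 4*29)²/16) = 1/(-348 + (-1 + 116)²/16) = 1/(-348 + (1/16)*115²) = 1/(-348 + (1/16)*13225) = 1/(-348 + 13225/16) = 1/(7657/16) = 16/7657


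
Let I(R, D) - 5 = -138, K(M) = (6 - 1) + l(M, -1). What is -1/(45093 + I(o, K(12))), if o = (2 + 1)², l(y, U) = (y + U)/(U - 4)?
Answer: -1/44960 ≈ -2.2242e-5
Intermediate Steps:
l(y, U) = (U + y)/(-4 + U)
o = 9 (o = 3² = 9)
K(M) = 26/5 - M/5 (K(M) = (6 - 1) + (-1 + M)/(-4 - 1) = 5 + (-1 + M)/(-5) = 5 - (-1 + M)/5 = 5 + (⅕ - M/5) = 26/5 - M/5)
I(R, D) = -133 (I(R, D) = 5 - 138 = -133)
-1/(45093 + I(o, K(12))) = -1/(45093 - 133) = -1/44960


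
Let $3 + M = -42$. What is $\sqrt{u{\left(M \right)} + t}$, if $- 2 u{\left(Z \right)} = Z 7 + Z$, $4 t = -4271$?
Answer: $\frac{i \sqrt{3551}}{2} \approx 29.795 i$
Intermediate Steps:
$M = -45$ ($M = -3 - 42 = -45$)
$t = - \frac{4271}{4}$ ($t = \frac{1}{4} \left(-4271\right) = - \frac{4271}{4} \approx -1067.8$)
$u{\left(Z \right)} = - 4 Z$ ($u{\left(Z \right)} = - \frac{Z 7 + Z}{2} = - \frac{7 Z + Z}{2} = - \frac{8 Z}{2} = - 4 Z$)
$\sqrt{u{\left(M \right)} + t} = \sqrt{\left(-4\right) \left(-45\right) - \frac{4271}{4}} = \sqrt{180 - \frac{4271}{4}} = \sqrt{- \frac{3551}{4}} = \frac{i \sqrt{3551}}{2}$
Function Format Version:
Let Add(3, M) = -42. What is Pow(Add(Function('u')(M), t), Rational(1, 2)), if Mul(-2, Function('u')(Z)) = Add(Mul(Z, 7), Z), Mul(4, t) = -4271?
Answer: Mul(Rational(1, 2), I, Pow(3551, Rational(1, 2))) ≈ Mul(29.795, I)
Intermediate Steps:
M = -45 (M = Add(-3, -42) = -45)
t = Rational(-4271, 4) (t = Mul(Rational(1, 4), -4271) = Rational(-4271, 4) ≈ -1067.8)
Function('u')(Z) = Mul(-4, Z) (Function('u')(Z) = Mul(Rational(-1, 2), Add(Mul(Z, 7), Z)) = Mul(Rational(-1, 2), Add(Mul(7, Z), Z)) = Mul(Rational(-1, 2), Mul(8, Z)) = Mul(-4, Z))
Pow(Add(Function('u')(M), t), Rational(1, 2)) = Pow(Add(Mul(-4, -45), Rational(-4271, 4)), Rational(1, 2)) = Pow(Add(180, Rational(-4271, 4)), Rational(1, 2)) = Pow(Rational(-3551, 4), Rational(1, 2)) = Mul(Rational(1, 2), I, Pow(3551, Rational(1, 2)))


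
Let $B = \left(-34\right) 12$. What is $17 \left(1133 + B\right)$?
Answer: $12325$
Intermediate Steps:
$B = -408$
$17 \left(1133 + B\right) = 17 \left(1133 - 408\right) = 17 \cdot 725 = 12325$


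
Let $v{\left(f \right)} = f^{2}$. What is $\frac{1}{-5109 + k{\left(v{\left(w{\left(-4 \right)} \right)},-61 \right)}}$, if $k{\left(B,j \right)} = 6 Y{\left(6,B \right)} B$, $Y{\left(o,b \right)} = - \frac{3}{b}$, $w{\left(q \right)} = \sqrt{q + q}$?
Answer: $- \frac{1}{5127} \approx -0.00019505$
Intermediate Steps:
$w{\left(q \right)} = \sqrt{2} \sqrt{q}$ ($w{\left(q \right)} = \sqrt{2 q} = \sqrt{2} \sqrt{q}$)
$k{\left(B,j \right)} = -18$ ($k{\left(B,j \right)} = 6 \left(- \frac{3}{B}\right) B = - \frac{18}{B} B = -18$)
$\frac{1}{-5109 + k{\left(v{\left(w{\left(-4 \right)} \right)},-61 \right)}} = \frac{1}{-5109 - 18} = \frac{1}{-5127} = - \frac{1}{5127}$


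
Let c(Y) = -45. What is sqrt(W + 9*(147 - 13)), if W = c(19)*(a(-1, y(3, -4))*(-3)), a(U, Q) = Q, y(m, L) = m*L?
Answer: 3*I*sqrt(46) ≈ 20.347*I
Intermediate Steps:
y(m, L) = L*m
W = -1620 (W = -45*(-4*3)*(-3) = -(-540)*(-3) = -45*36 = -1620)
sqrt(W + 9*(147 - 13)) = sqrt(-1620 + 9*(147 - 13)) = sqrt(-1620 + 9*134) = sqrt(-1620 + 1206) = sqrt(-414) = 3*I*sqrt(46)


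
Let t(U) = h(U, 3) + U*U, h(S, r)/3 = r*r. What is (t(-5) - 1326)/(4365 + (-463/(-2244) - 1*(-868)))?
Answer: -2858856/11743315 ≈ -0.24345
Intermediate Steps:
h(S, r) = 3*r² (h(S, r) = 3*(r*r) = 3*r²)
t(U) = 27 + U² (t(U) = 3*3² + U*U = 3*9 + U² = 27 + U²)
(t(-5) - 1326)/(4365 + (-463/(-2244) - 1*(-868))) = ((27 + (-5)²) - 1326)/(4365 + (-463/(-2244) - 1*(-868))) = ((27 + 25) - 1326)/(4365 + (-463*(-1/2244) + 868)) = (52 - 1326)/(4365 + (463/2244 + 868)) = -1274/(4365 + 1948255/2244) = -1274/11743315/2244 = -1274*2244/11743315 = -2858856/11743315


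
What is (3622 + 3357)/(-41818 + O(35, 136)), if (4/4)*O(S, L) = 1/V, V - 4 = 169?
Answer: -1207367/7234513 ≈ -0.16689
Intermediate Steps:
V = 173 (V = 4 + 169 = 173)
O(S, L) = 1/173
(3622 + 3357)/(-41818 + O(35, 136)) = (3622 + 3357)/(-41818 + 1/173) = 6979/(-7234513/173) = 6979*(-173/7234513) = -1207367/7234513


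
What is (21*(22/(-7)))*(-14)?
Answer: 924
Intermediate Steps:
(21*(22/(-7)))*(-14) = (21*(22*(-⅐)))*(-14) = (21*(-22/7))*(-14) = -66*(-14) = 924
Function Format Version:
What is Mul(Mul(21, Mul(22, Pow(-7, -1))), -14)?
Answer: 924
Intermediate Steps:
Mul(Mul(21, Mul(22, Pow(-7, -1))), -14) = Mul(Mul(21, Mul(22, Rational(-1, 7))), -14) = Mul(Mul(21, Rational(-22, 7)), -14) = Mul(-66, -14) = 924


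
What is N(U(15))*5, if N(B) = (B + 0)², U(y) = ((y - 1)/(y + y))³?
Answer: 117649/2278125 ≈ 0.051643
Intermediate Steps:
U(y) = (-1 + y)³/(8*y³) (U(y) = ((-1 + y)/((2*y)))³ = ((-1 + y)*(1/(2*y)))³ = ((-1 + y)/(2*y))³ = (-1 + y)³/(8*y³))
N(B) = B²
N(U(15))*5 = ((⅛)*(-1 + 15)³/15³)²*5 = ((⅛)*(1/3375)*14³)²*5 = ((⅛)*(1/3375)*2744)²*5 = (343/3375)²*5 = (117649/11390625)*5 = 117649/2278125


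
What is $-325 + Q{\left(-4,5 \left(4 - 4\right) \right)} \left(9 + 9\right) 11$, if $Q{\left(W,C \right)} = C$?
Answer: $-325$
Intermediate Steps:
$-325 + Q{\left(-4,5 \left(4 - 4\right) \right)} \left(9 + 9\right) 11 = -325 + 5 \left(4 - 4\right) \left(9 + 9\right) 11 = -325 + 5 \cdot 0 \cdot 18 \cdot 11 = -325 + 0 \cdot 198 = -325 + 0 = -325$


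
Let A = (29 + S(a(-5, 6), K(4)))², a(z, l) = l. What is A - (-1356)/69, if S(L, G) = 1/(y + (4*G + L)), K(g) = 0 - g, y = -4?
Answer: 3861167/4508 ≈ 856.51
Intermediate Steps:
K(g) = -g
S(L, G) = 1/(-4 + L + 4*G) (S(L, G) = 1/(-4 + (4*G + L)) = 1/(-4 + (L + 4*G)) = 1/(-4 + L + 4*G))
A = 164025/196 (A = (29 + 1/(-4 + 6 + 4*(-1*4)))² = (29 + 1/(-4 + 6 + 4*(-4)))² = (29 + 1/(-4 + 6 - 16))² = (29 + 1/(-14))² = (29 - 1/14)² = (405/14)² = 164025/196 ≈ 836.86)
A - (-1356)/69 = 164025/196 - (-1356)/69 = 164025/196 - 1*(-452/23) = 164025/196 + 452/23 = 3861167/4508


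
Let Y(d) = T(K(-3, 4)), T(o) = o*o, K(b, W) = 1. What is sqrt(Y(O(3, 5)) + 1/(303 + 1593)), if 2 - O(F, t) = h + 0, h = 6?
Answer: sqrt(899178)/948 ≈ 1.0003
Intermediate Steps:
O(F, t) = -4 (O(F, t) = 2 - (6 + 0) = 2 - 1*6 = 2 - 6 = -4)
T(o) = o**2
Y(d) = 1 (Y(d) = 1**2 = 1)
sqrt(Y(O(3, 5)) + 1/(303 + 1593)) = sqrt(1 + 1/(303 + 1593)) = sqrt(1 + 1/1896) = sqrt(1897/1896) = sqrt(899178)/948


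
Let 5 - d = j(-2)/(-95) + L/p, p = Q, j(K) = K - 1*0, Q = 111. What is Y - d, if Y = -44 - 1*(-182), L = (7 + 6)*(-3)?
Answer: 466334/3515 ≈ 132.67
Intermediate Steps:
j(K) = K (j(K) = K + 0 = K)
p = 111
L = -39 (L = 13*(-3) = -39)
d = 18736/3515 (d = 5 - (-2/(-95) - 39/111) = 5 - (-2*(-1/95) - 39*1/111) = 5 - (2/95 - 13/37) = 5 - 1*(-1161/3515) = 5 + 1161/3515 = 18736/3515 ≈ 5.3303)
Y = 138 (Y = -44 + 182 = 138)
Y - d = 138 - 1*18736/3515 = 138 - 18736/3515 = 466334/3515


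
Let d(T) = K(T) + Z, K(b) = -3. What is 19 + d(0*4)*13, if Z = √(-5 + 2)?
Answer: -20 + 13*I*√3 ≈ -20.0 + 22.517*I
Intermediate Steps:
Z = I*√3 (Z = √(-3) = I*√3 ≈ 1.732*I)
d(T) = -3 + I*√3
19 + d(0*4)*13 = 19 + (-3 + I*√3)*13 = 19 + (-39 + 13*I*√3) = -20 + 13*I*√3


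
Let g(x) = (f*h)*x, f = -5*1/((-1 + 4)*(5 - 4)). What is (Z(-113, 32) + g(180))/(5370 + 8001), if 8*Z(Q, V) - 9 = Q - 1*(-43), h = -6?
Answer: 14339/106968 ≈ 0.13405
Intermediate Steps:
Z(Q, V) = 13/2 + Q/8 (Z(Q, V) = 9/8 + (Q - 1*(-43))/8 = 9/8 + (Q + 43)/8 = 9/8 + (43 + Q)/8 = 9/8 + (43/8 + Q/8) = 13/2 + Q/8)
f = -5/3 (f = -5/(3*1) = -5/3 ≈ -1.6667)
g(x) = 10*x (g(x) = (-5/3*(-6))*x = 10*x)
(Z(-113, 32) + g(180))/(5370 + 8001) = ((13/2 + (⅛)*(-113)) + 10*180)/(5370 + 8001) = ((13/2 - 113/8) + 1800)/13371 = (-61/8 + 1800)*(1/13371) = (14339/8)*(1/13371) = 14339/106968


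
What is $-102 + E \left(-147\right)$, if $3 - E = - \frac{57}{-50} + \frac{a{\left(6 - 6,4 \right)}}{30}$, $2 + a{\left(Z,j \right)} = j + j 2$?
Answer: $- \frac{16321}{50} \approx -326.42$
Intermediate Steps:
$a{\left(Z,j \right)} = -2 + 3 j$ ($a{\left(Z,j \right)} = -2 + \left(j + j 2\right) = -2 + \left(j + 2 j\right) = -2 + 3 j$)
$E = \frac{229}{150}$ ($E = 3 - \left(- \frac{57}{-50} + \frac{-2 + 3 \cdot 4}{30}\right) = 3 - \left(\left(-57\right) \left(- \frac{1}{50}\right) + \left(-2 + 12\right) \frac{1}{30}\right) = 3 - \left(\frac{57}{50} + 10 \cdot \frac{1}{30}\right) = 3 - \left(\frac{57}{50} + \frac{1}{3}\right) = 3 - \frac{221}{150} = \frac{229}{150} \approx 1.5267$)
$-102 + E \left(-147\right) = -102 + \frac{229}{150} \left(-147\right) = -102 - \frac{11221}{50} = - \frac{16321}{50}$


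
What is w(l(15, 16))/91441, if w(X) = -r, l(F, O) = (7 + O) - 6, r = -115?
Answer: 115/91441 ≈ 0.0012576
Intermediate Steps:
l(F, O) = 1 + O
w(X) = 115 (w(X) = -1*(-115) = 115)
w(l(15, 16))/91441 = 115/91441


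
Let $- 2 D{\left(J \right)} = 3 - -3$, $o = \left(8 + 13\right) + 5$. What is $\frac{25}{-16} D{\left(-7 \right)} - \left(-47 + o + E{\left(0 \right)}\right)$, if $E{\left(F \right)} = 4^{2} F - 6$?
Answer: $\frac{507}{16} \approx 31.688$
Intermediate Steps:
$E{\left(F \right)} = -6 + 16 F$ ($E{\left(F \right)} = 16 F - 6 = -6 + 16 F$)
$o = 26$ ($o = 21 + 5 = 26$)
$D{\left(J \right)} = -3$ ($D{\left(J \right)} = - \frac{3 - -3}{2} = - \frac{3 + 3}{2} = \left(- \frac{1}{2}\right) 6 = -3$)
$\frac{25}{-16} D{\left(-7 \right)} - \left(-47 + o + E{\left(0 \right)}\right) = \frac{25}{-16} \left(-3\right) + \left(47 - \left(26 + \left(-6 + 16 \cdot 0\right)\right)\right) = 25 \left(- \frac{1}{16}\right) \left(-3\right) + \left(47 - \left(26 + \left(-6 + 0\right)\right)\right) = \left(- \frac{25}{16}\right) \left(-3\right) + \left(47 - \left(26 - 6\right)\right) = \frac{75}{16} + \left(47 - 20\right) = \frac{75}{16} + 27 = \frac{507}{16}$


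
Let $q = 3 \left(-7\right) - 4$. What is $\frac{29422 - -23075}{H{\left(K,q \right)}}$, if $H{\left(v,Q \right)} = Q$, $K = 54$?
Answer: $- \frac{52497}{25} \approx -2099.9$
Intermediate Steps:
$q = -25$ ($q = -21 - 4 = -25$)
$\frac{29422 - -23075}{H{\left(K,q \right)}} = \frac{29422 - -23075}{-25} = \left(29422 + 23075\right) \left(- \frac{1}{25}\right) = 52497 \left(- \frac{1}{25}\right) = - \frac{52497}{25}$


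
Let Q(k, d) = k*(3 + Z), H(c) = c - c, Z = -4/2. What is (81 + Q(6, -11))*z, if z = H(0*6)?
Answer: 0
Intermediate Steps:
Z = -2 (Z = -4*½ = -2)
H(c) = 0
Q(k, d) = k (Q(k, d) = k*(3 - 2) = k*1 = k)
z = 0
(81 + Q(6, -11))*z = (81 + 6)*0 = 87*0 = 0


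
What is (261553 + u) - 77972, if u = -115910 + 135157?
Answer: 202828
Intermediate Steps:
u = 19247
(261553 + u) - 77972 = (261553 + 19247) - 77972 = 280800 - 77972 = 202828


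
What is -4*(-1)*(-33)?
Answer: -132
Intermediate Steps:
-4*(-1)*(-33) = 4*(-33) = -132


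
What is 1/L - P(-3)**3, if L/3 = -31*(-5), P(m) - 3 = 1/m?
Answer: -79351/4185 ≈ -18.961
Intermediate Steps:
P(m) = 3 + 1/m
L = 465 (L = 3*(-31*(-5)) = 3*155 = 465)
1/L - P(-3)**3 = 1/465 - (3 + 1/(-3))**3 = 1/465 - (3 - 1/3)**3 = 1/465 - (8/3)**3 = 1/465 - 1*512/27 = 1/465 - 512/27 = -79351/4185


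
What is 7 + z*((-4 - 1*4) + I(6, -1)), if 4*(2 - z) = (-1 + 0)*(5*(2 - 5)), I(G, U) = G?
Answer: 21/2 ≈ 10.500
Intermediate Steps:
z = -7/4 (z = 2 - (-1 + 0)*5*(2 - 5)/4 = 2 - (-1)*5*(-3)/4 = 2 - (-1)*(-15)/4 = 2 - 1/4*15 = 2 - 15/4 = -7/4 ≈ -1.7500)
7 + z*((-4 - 1*4) + I(6, -1)) = 7 - 7*((-4 - 1*4) + 6)/4 = 7 - 7*((-4 - 4) + 6)/4 = 7 - 7*(-8 + 6)/4 = 7 - 7/4*(-2) = 7 + 7/2 = 21/2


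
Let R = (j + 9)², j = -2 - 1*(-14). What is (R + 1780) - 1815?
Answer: 406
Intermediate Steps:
j = 12 (j = -2 + 14 = 12)
R = 441 (R = (12 + 9)² = 21² = 441)
(R + 1780) - 1815 = (441 + 1780) - 1815 = 2221 - 1815 = 406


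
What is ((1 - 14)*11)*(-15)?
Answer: 2145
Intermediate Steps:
((1 - 14)*11)*(-15) = -13*11*(-15) = -143*(-15) = 2145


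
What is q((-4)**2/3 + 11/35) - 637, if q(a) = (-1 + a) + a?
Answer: -65804/105 ≈ -626.71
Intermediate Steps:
q(a) = -1 + 2*a
q((-4)**2/3 + 11/35) - 637 = (-1 + 2*((-4)**2/3 + 11/35)) - 637 = (-1 + 2*(16*(1/3) + 11*(1/35))) - 637 = (-1 + 2*(16/3 + 11/35)) - 637 = (-1 + 2*(593/105)) - 637 = (-1 + 1186/105) - 637 = 1081/105 - 637 = -65804/105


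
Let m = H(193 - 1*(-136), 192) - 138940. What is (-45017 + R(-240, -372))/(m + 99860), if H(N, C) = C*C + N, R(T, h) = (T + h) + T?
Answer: 45869/1887 ≈ 24.308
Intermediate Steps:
R(T, h) = h + 2*T
H(N, C) = N + C² (H(N, C) = C² + N = N + C²)
m = -101747 (m = ((193 - 1*(-136)) + 192²) - 138940 = ((193 + 136) + 36864) - 138940 = (329 + 36864) - 138940 = 37193 - 138940 = -101747)
(-45017 + R(-240, -372))/(m + 99860) = (-45017 + (-372 + 2*(-240)))/(-101747 + 99860) = (-45017 + (-372 - 480))/(-1887) = (-45017 - 852)*(-1/1887) = -45869*(-1/1887) = 45869/1887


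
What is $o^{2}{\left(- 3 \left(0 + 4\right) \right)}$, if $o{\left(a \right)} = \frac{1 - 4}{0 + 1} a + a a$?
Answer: $32400$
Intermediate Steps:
$o{\left(a \right)} = a^{2} - 3 a$ ($o{\left(a \right)} = - \frac{3}{1} a + a^{2} = \left(-3\right) 1 a + a^{2} = - 3 a + a^{2} = a^{2} - 3 a$)
$o^{2}{\left(- 3 \left(0 + 4\right) \right)} = \left(- 3 \left(0 + 4\right) \left(-3 - 3 \left(0 + 4\right)\right)\right)^{2} = \left(\left(-3\right) 4 \left(-3 - 12\right)\right)^{2} = \left(- 12 \left(-3 - 12\right)\right)^{2} = \left(\left(-12\right) \left(-15\right)\right)^{2} = 180^{2} = 32400$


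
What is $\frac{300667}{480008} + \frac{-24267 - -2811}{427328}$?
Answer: $\frac{1846630877}{3205013416} \approx 0.57617$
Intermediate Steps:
$\frac{300667}{480008} + \frac{-24267 - -2811}{427328} = 300667 \cdot \frac{1}{480008} + \left(-24267 + 2811\right) \frac{1}{427328} = \frac{300667}{480008} - \frac{1341}{26708} = \frac{1846630877}{3205013416}$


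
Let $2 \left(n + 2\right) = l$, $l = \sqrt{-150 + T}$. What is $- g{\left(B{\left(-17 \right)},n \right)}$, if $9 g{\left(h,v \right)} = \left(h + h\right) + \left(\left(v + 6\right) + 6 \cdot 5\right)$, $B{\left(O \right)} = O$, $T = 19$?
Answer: $- \frac{i \sqrt{131}}{18} \approx - 0.63586 i$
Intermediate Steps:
$l = i \sqrt{131}$ ($l = \sqrt{-150 + 19} = \sqrt{-131} = i \sqrt{131} \approx 11.446 i$)
$n = -2 + \frac{i \sqrt{131}}{2} \approx -2.0 + 5.7228 i$
$g{\left(h,v \right)} = 4 + \frac{v}{9} + \frac{2 h}{9}$ ($g{\left(h,v \right)} = \frac{\left(h + h\right) + \left(\left(v + 6\right) + 6 \cdot 5\right)}{9} = \frac{2 h + \left(\left(6 + v\right) + 30\right)}{9} = \frac{2 h + \left(36 + v\right)}{9} = \frac{36 + v + 2 h}{9} = 4 + \frac{v}{9} + \frac{2 h}{9}$)
$- g{\left(B{\left(-17 \right)},n \right)} = - (4 + \frac{-2 + \frac{i \sqrt{131}}{2}}{9} + \frac{2}{9} \left(-17\right)) = - (4 - \left(\frac{2}{9} - \frac{i \sqrt{131}}{18}\right) - \frac{34}{9}) = - \frac{i \sqrt{131}}{18}$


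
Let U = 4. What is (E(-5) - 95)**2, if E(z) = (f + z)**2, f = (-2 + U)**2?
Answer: 8836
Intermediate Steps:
f = 4 (f = (-2 + 4)**2 = 2**2 = 4)
E(z) = (4 + z)**2
(E(-5) - 95)**2 = ((4 - 5)**2 - 95)**2 = ((-1)**2 - 95)**2 = (1 - 95)**2 = (-94)**2 = 8836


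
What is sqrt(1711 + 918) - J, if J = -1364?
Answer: 1364 + sqrt(2629) ≈ 1415.3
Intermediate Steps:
sqrt(1711 + 918) - J = sqrt(1711 + 918) - 1*(-1364) = sqrt(2629) + 1364 = 1364 + sqrt(2629)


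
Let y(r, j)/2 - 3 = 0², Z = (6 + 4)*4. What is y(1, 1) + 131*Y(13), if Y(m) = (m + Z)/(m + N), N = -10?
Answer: 6961/3 ≈ 2320.3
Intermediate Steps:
Z = 40 (Z = 10*4 = 40)
y(r, j) = 6 (y(r, j) = 6 + 2*0² = 6 + 2*0 = 6 + 0 = 6)
Y(m) = (40 + m)/(-10 + m) (Y(m) = (m + 40)/(m - 10) = (40 + m)/(-10 + m))
y(1, 1) + 131*Y(13) = 6 + 131*((40 + 13)/(-10 + 13)) = 6 + 131*(53/3) = 6 + 6943/3 = 6961/3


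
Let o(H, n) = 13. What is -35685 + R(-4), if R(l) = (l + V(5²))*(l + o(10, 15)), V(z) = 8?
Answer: -35649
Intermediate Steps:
R(l) = (8 + l)*(13 + l) (R(l) = (l + 8)*(l + 13) = (8 + l)*(13 + l))
-35685 + R(-4) = -35685 + (104 + (-4)² + 21*(-4)) = -35685 + (104 + 16 - 84) = -35685 + 36 = -35649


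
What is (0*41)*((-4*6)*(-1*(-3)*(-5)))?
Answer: 0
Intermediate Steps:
(0*41)*((-4*6)*(-1*(-3)*(-5))) = 0*(-72*(-5)) = 0*(-24*(-15)) = 0*360 = 0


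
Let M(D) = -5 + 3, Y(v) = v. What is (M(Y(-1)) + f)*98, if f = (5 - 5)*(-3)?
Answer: -196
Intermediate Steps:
f = 0 (f = 0*(-3) = 0)
M(D) = -2
(M(Y(-1)) + f)*98 = (-2 + 0)*98 = -2*98 = -196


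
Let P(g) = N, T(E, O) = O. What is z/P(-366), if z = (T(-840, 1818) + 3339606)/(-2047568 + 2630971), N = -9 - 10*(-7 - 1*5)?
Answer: 1113808/21585911 ≈ 0.051599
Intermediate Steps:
N = 111 (N = -9 - 10*(-7 - 5) = -9 - 10*(-12) = -9 + 120 = 111)
P(g) = 111
z = 3341424/583403 (z = (1818 + 3339606)/(-2047568 + 2630971) = 3341424/583403 ≈ 5.7275)
z/P(-366) = (3341424/583403)/111 = (3341424/583403)*(1/111) = 1113808/21585911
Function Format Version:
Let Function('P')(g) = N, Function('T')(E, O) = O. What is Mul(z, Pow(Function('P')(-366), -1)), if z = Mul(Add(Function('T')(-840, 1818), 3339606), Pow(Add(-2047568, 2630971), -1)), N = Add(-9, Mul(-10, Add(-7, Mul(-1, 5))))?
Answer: Rational(1113808, 21585911) ≈ 0.051599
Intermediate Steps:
N = 111 (N = Add(-9, Mul(-10, Add(-7, -5))) = Add(-9, Mul(-10, -12)) = Add(-9, 120) = 111)
Function('P')(g) = 111
z = Rational(3341424, 583403) (z = Mul(Add(1818, 3339606), Pow(Add(-2047568, 2630971), -1)) = Mul(3341424, Pow(583403, -1)) = Mul(3341424, Rational(1, 583403)) = Rational(3341424, 583403) ≈ 5.7275)
Mul(z, Pow(Function('P')(-366), -1)) = Mul(Rational(3341424, 583403), Pow(111, -1)) = Mul(Rational(3341424, 583403), Rational(1, 111)) = Rational(1113808, 21585911)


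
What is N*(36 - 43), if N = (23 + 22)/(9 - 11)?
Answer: 315/2 ≈ 157.50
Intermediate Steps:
N = -45/2 (N = 45/(-2) = 45*(-½) = -45/2 ≈ -22.500)
N*(36 - 43) = -45*(36 - 43)/2 = -45/2*(-7) = 315/2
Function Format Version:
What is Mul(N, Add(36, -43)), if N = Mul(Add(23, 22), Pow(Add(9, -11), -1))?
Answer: Rational(315, 2) ≈ 157.50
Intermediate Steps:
N = Rational(-45, 2) (N = Mul(45, Pow(-2, -1)) = Mul(45, Rational(-1, 2)) = Rational(-45, 2) ≈ -22.500)
Mul(N, Add(36, -43)) = Mul(Rational(-45, 2), Add(36, -43)) = Mul(Rational(-45, 2), -7) = Rational(315, 2)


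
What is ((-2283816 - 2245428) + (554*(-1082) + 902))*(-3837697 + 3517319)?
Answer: 1642824697060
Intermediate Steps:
((-2283816 - 2245428) + (554*(-1082) + 902))*(-3837697 + 3517319) = (-4529244 + (-599428 + 902))*(-320378) = (-4529244 - 598526)*(-320378) = -5127770*(-320378) = 1642824697060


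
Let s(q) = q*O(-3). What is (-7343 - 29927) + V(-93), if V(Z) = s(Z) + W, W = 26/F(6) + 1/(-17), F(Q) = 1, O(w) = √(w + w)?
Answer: -633149/17 - 93*I*√6 ≈ -37244.0 - 227.8*I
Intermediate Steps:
O(w) = √2*√w (O(w) = √(2*w) = √2*√w)
s(q) = I*q*√6 (s(q) = q*(√2*√(-3)) = q*(√2*(I*√3)) = q*(I*√6) = I*q*√6)
W = 441/17 (W = 26/1 + 1/(-17) = 26*1 + 1*(-1/17) = 26 - 1/17 = 441/17 ≈ 25.941)
V(Z) = 441/17 + I*Z*√6 (V(Z) = I*Z*√6 + 441/17 = 441/17 + I*Z*√6)
(-7343 - 29927) + V(-93) = (-7343 - 29927) + (441/17 + I*(-93)*√6) = -37270 + (441/17 - 93*I*√6) = -633149/17 - 93*I*√6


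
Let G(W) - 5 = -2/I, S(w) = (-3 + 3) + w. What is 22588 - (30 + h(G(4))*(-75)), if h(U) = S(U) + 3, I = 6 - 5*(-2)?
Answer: 185189/8 ≈ 23149.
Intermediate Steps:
I = 16 (I = 6 + 10 = 16)
S(w) = w (S(w) = 0 + w = w)
G(W) = 39/8 (G(W) = 5 - 2/16 = 5 - 2*1/16 = 5 - ⅛ = 39/8)
h(U) = 3 + U (h(U) = U + 3 = 3 + U)
22588 - (30 + h(G(4))*(-75)) = 22588 - (30 + (3 + 39/8)*(-75)) = 22588 - (30 + (63/8)*(-75)) = 22588 - (30 - 4725/8) = 22588 - 1*(-4485/8) = 22588 + 4485/8 = 185189/8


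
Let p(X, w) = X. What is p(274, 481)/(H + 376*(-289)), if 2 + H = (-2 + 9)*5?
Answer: -274/108631 ≈ -0.0025223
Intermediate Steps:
H = 33 (H = -2 + (-2 + 9)*5 = -2 + 7*5 = -2 + 35 = 33)
p(274, 481)/(H + 376*(-289)) = 274/(33 + 376*(-289)) = 274/(33 - 108664) = 274/(-108631) = 274*(-1/108631) = -274/108631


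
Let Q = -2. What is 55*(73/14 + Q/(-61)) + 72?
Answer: 307943/854 ≈ 360.59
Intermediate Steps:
55*(73/14 + Q/(-61)) + 72 = 55*(73/14 - 2/(-61)) + 72 = 55*(73*(1/14) - 2*(-1/61)) + 72 = 55*(73/14 + 2/61) + 72 = 55*(4481/854) + 72 = 246455/854 + 72 = 307943/854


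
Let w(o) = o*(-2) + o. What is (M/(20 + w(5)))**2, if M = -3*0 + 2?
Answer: 4/225 ≈ 0.017778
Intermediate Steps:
w(o) = -o (w(o) = -2*o + o = -o)
M = 2 (M = 0 + 2 = 2)
(M/(20 + w(5)))**2 = (2/(20 - 1*5))**2 = (2/(20 - 5))**2 = (2/15)**2 = 4/225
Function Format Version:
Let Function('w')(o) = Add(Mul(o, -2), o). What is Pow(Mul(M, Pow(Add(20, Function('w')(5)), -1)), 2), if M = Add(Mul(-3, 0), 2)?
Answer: Rational(4, 225) ≈ 0.017778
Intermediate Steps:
Function('w')(o) = Mul(-1, o) (Function('w')(o) = Add(Mul(-2, o), o) = Mul(-1, o))
M = 2 (M = Add(0, 2) = 2)
Pow(Mul(M, Pow(Add(20, Function('w')(5)), -1)), 2) = Pow(Mul(2, Pow(Add(20, Mul(-1, 5)), -1)), 2) = Pow(Mul(2, Pow(Add(20, -5), -1)), 2) = Pow(Mul(2, Pow(15, -1)), 2) = Pow(Mul(2, Rational(1, 15)), 2) = Pow(Rational(2, 15), 2) = Rational(4, 225)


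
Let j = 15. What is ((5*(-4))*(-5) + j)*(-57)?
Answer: -6555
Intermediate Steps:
((5*(-4))*(-5) + j)*(-57) = ((5*(-4))*(-5) + 15)*(-57) = (-20*(-5) + 15)*(-57) = (100 + 15)*(-57) = 115*(-57) = -6555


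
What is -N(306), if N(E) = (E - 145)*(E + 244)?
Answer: -88550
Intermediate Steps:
N(E) = (-145 + E)*(244 + E)
-N(306) = -(-35380 + 306² + 99*306) = -(-35380 + 93636 + 30294) = -1*88550 = -88550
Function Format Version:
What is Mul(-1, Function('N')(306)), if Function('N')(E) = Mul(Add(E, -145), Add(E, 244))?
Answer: -88550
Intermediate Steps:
Function('N')(E) = Mul(Add(-145, E), Add(244, E))
Mul(-1, Function('N')(306)) = Mul(-1, Add(-35380, Pow(306, 2), Mul(99, 306))) = Mul(-1, Add(-35380, 93636, 30294)) = Mul(-1, 88550) = -88550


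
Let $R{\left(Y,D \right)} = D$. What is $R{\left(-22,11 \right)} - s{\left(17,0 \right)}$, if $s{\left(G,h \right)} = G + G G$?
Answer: $-295$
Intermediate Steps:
$s{\left(G,h \right)} = G + G^{2}$
$R{\left(-22,11 \right)} - s{\left(17,0 \right)} = 11 - 17 \left(1 + 17\right) = 11 - 17 \cdot 18 = 11 - 306 = -295$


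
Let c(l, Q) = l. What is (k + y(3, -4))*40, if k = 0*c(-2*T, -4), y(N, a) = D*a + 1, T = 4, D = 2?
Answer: -280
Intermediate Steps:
y(N, a) = 1 + 2*a (y(N, a) = 2*a + 1 = 1 + 2*a)
k = 0 (k = 0*(-2*4) = 0*(-8) = 0)
(k + y(3, -4))*40 = (0 + (1 + 2*(-4)))*40 = (0 + (1 - 8))*40 = (0 - 7)*40 = -7*40 = -280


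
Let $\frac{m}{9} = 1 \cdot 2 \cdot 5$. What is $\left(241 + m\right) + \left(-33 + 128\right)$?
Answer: $426$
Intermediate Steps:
$m = 90$ ($m = 9 \cdot 1 \cdot 2 \cdot 5 = 9 \cdot 2 \cdot 5 = 9 \cdot 10 = 90$)
$\left(241 + m\right) + \left(-33 + 128\right) = \left(241 + 90\right) + \left(-33 + 128\right) = 331 + 95 = 426$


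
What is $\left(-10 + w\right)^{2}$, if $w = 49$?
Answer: $1521$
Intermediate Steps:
$\left(-10 + w\right)^{2} = \left(-10 + 49\right)^{2} = 39^{2} = 1521$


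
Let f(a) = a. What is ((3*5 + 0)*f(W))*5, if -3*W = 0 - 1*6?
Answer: 150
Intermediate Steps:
W = 2 (W = -(0 - 1*6)/3 = -(0 - 6)/3 = -1/3*(-6) = 2)
((3*5 + 0)*f(W))*5 = ((3*5 + 0)*2)*5 = ((15 + 0)*2)*5 = (15*2)*5 = 30*5 = 150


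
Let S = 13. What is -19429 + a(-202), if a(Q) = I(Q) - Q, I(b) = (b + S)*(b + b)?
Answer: 57129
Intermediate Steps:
I(b) = 2*b*(13 + b) (I(b) = (b + 13)*(b + b) = (13 + b)*(2*b) = 2*b*(13 + b))
a(Q) = -Q + 2*Q*(13 + Q) (a(Q) = 2*Q*(13 + Q) - Q = -Q + 2*Q*(13 + Q))
-19429 + a(-202) = -19429 - 202*(25 + 2*(-202)) = -19429 - 202*(25 - 404) = -19429 - 202*(-379) = -19429 + 76558 = 57129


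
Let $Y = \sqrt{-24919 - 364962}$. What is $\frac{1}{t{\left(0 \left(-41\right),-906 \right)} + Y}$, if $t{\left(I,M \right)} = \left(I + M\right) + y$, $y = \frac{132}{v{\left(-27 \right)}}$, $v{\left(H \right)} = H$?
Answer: $- \frac{73782}{98787565} - \frac{81 i \sqrt{389881}}{98787565} \approx -0.00074688 - 0.00051198 i$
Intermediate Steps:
$Y = i \sqrt{389881}$ ($Y = \sqrt{-389881} = i \sqrt{389881} \approx 624.4 i$)
$y = - \frac{44}{9}$ ($y = \frac{132}{-27} = 132 \left(- \frac{1}{27}\right) = - \frac{44}{9} \approx -4.8889$)
$t{\left(I,M \right)} = - \frac{44}{9} + I + M$ ($t{\left(I,M \right)} = \left(I + M\right) - \frac{44}{9} = - \frac{44}{9} + I + M$)
$\frac{1}{t{\left(0 \left(-41\right),-906 \right)} + Y} = \frac{1}{\left(- \frac{44}{9} + 0 \left(-41\right) - 906\right) + i \sqrt{389881}} = \frac{1}{\left(- \frac{44}{9} + 0 - 906\right) + i \sqrt{389881}} = \frac{1}{- \frac{8198}{9} + i \sqrt{389881}}$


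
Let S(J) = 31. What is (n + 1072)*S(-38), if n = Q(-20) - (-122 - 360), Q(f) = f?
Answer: 47554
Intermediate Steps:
n = 462 (n = -20 - (-122 - 360) = -20 - 1*(-482) = -20 + 482 = 462)
(n + 1072)*S(-38) = (462 + 1072)*31 = 1534*31 = 47554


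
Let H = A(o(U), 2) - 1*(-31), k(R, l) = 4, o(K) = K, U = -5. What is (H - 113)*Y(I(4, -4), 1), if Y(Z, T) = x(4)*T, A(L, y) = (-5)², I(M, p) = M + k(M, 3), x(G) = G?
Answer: -228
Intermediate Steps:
I(M, p) = 4 + M (I(M, p) = M + 4 = 4 + M)
A(L, y) = 25
H = 56 (H = 25 - 1*(-31) = 25 + 31 = 56)
Y(Z, T) = 4*T
(H - 113)*Y(I(4, -4), 1) = (56 - 113)*(4*1) = -57*4 = -228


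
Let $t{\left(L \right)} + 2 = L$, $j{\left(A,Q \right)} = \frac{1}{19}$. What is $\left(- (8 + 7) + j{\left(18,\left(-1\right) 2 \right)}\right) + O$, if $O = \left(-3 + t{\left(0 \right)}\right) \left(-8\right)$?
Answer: $\frac{476}{19} \approx 25.053$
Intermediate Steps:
$j{\left(A,Q \right)} = \frac{1}{19}$
$t{\left(L \right)} = -2 + L$
$O = 40$ ($O = \left(-3 + \left(-2 + 0\right)\right) \left(-8\right) = \left(-3 - 2\right) \left(-8\right) = \left(-5\right) \left(-8\right) = 40$)
$\left(- (8 + 7) + j{\left(18,\left(-1\right) 2 \right)}\right) + O = \left(- (8 + 7) + \frac{1}{19}\right) + 40 = \left(\left(-1\right) 15 + \frac{1}{19}\right) + 40 = \left(-15 + \frac{1}{19}\right) + 40 = - \frac{284}{19} + 40 = \frac{476}{19}$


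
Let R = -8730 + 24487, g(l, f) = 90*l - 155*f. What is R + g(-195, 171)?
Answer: -28298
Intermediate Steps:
g(l, f) = -155*f + 90*l
R = 15757
R + g(-195, 171) = 15757 + (-155*171 + 90*(-195)) = 15757 + (-26505 - 17550) = 15757 - 44055 = -28298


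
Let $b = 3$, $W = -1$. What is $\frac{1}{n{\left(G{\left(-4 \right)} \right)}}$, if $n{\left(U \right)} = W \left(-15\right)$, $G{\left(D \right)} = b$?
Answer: $\frac{1}{15} \approx 0.066667$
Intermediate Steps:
$G{\left(D \right)} = 3$
$n{\left(U \right)} = 15$ ($n{\left(U \right)} = \left(-1\right) \left(-15\right) = 15$)
$\frac{1}{n{\left(G{\left(-4 \right)} \right)}} = \frac{1}{15}$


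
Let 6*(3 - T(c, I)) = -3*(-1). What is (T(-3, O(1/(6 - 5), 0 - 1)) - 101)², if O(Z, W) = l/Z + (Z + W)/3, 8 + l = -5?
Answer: 38809/4 ≈ 9702.3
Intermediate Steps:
l = -13 (l = -8 - 5 = -13)
O(Z, W) = -13/Z + W/3 + Z/3 (O(Z, W) = -13/Z + (Z + W)/3 = -13/Z + (W + Z)*(⅓) = -13/Z + (W/3 + Z/3) = -13/Z + W/3 + Z/3)
T(c, I) = 5/2 (T(c, I) = 3 - (-1)*(-1)/2 = 3 - ⅙*3 = 3 - ½ = 5/2)
(T(-3, O(1/(6 - 5), 0 - 1)) - 101)² = (5/2 - 101)² = (-197/2)² = 38809/4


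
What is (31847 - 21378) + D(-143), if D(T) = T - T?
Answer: 10469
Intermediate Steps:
D(T) = 0
(31847 - 21378) + D(-143) = (31847 - 21378) + 0 = 10469 + 0 = 10469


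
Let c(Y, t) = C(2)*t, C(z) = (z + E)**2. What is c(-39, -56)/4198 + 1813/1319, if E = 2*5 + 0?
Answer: -1512721/2768581 ≈ -0.54639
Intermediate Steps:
E = 10 (E = 10 + 0 = 10)
C(z) = (10 + z)**2 (C(z) = (z + 10)**2 = (10 + z)**2)
c(Y, t) = 144*t (c(Y, t) = (10 + 2)**2*t = 12**2*t = 144*t)
c(-39, -56)/4198 + 1813/1319 = (144*(-56))/4198 + 1813/1319 = -8064*1/4198 + 1813*(1/1319) = -4032/2099 + 1813/1319 = -1512721/2768581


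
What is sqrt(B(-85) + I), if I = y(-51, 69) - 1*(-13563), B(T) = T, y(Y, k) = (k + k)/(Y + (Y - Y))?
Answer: 2*sqrt(973590)/17 ≈ 116.08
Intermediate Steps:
y(Y, k) = 2*k/Y (y(Y, k) = (2*k)/(Y + 0) = (2*k)/Y = 2*k/Y)
I = 230525/17 (I = 2*69/(-51) - 1*(-13563) = 2*69*(-1/51) + 13563 = -46/17 + 13563 = 230525/17 ≈ 13560.)
sqrt(B(-85) + I) = sqrt(-85 + 230525/17) = sqrt(229080/17) = 2*sqrt(973590)/17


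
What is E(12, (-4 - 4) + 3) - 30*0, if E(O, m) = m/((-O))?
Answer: 5/12 ≈ 0.41667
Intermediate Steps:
E(O, m) = -m/O (E(O, m) = m*(-1/O) = -m/O)
E(12, (-4 - 4) + 3) - 30*0 = -1*((-4 - 4) + 3)/12 - 30*0 = -1*(-8 + 3)*1/12 + 0 = -1*(-5)*1/12 + 0 = 5/12 + 0 = 5/12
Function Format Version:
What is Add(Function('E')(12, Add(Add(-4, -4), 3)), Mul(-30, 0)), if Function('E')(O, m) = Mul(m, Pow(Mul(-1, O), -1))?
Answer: Rational(5, 12) ≈ 0.41667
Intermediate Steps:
Function('E')(O, m) = Mul(-1, m, Pow(O, -1)) (Function('E')(O, m) = Mul(m, Mul(-1, Pow(O, -1))) = Mul(-1, m, Pow(O, -1)))
Add(Function('E')(12, Add(Add(-4, -4), 3)), Mul(-30, 0)) = Add(Mul(-1, Add(Add(-4, -4), 3), Pow(12, -1)), Mul(-30, 0)) = Add(Mul(-1, Add(-8, 3), Rational(1, 12)), 0) = Add(Mul(-1, -5, Rational(1, 12)), 0) = Add(Rational(5, 12), 0) = Rational(5, 12)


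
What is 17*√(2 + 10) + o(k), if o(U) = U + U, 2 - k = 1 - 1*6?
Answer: 14 + 34*√3 ≈ 72.890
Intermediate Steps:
k = 7 (k = 2 - (1 - 1*6) = 2 - (1 - 6) = 2 - 1*(-5) = 2 + 5 = 7)
o(U) = 2*U
17*√(2 + 10) + o(k) = 17*√(2 + 10) + 2*7 = 17*√12 + 14 = 17*(2*√3) + 14 = 34*√3 + 14 = 14 + 34*√3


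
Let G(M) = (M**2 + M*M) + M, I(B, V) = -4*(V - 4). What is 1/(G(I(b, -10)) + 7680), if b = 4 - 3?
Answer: 1/14008 ≈ 7.1388e-5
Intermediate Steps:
b = 1
I(B, V) = 16 - 4*V (I(B, V) = -4*(-4 + V) = 16 - 4*V)
G(M) = M + 2*M**2 (G(M) = (M**2 + M**2) + M = 2*M**2 + M = M + 2*M**2)
1/(G(I(b, -10)) + 7680) = 1/((16 - 4*(-10))*(1 + 2*(16 - 4*(-10))) + 7680) = 1/((16 + 40)*(1 + 2*(16 + 40)) + 7680) = 1/(56*(1 + 2*56) + 7680) = 1/(56*(1 + 112) + 7680) = 1/(56*113 + 7680) = 1/(6328 + 7680) = 1/14008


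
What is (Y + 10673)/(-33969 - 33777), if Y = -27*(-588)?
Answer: -26549/67746 ≈ -0.39189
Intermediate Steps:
Y = 15876
(Y + 10673)/(-33969 - 33777) = (15876 + 10673)/(-33969 - 33777) = 26549/(-67746) = 26549*(-1/67746) = -26549/67746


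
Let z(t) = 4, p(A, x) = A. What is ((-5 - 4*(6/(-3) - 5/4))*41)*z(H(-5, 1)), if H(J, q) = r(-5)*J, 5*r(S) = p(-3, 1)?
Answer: 1312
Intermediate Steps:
r(S) = -3/5 (r(S) = (1/5)*(-3) = -3/5)
H(J, q) = -3*J/5
((-5 - 4*(6/(-3) - 5/4))*41)*z(H(-5, 1)) = ((-5 - 4*(6/(-3) - 5/4))*41)*4 = ((-5 - 4*(6*(-1/3) - 5*1/4))*41)*4 = ((-5 - 4*(-2 - 5/4))*41)*4 = ((-5 - 4*(-13/4))*41)*4 = ((-5 + 13)*41)*4 = (8*41)*4 = 328*4 = 1312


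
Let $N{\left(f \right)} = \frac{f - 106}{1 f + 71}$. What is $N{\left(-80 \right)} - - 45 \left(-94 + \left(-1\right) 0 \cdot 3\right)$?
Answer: $- \frac{12628}{3} \approx -4209.3$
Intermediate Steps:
$N{\left(f \right)} = \frac{-106 + f}{71 + f}$ ($N{\left(f \right)} = \frac{-106 + f}{f + 71} = \frac{-106 + f}{71 + f}$)
$N{\left(-80 \right)} - - 45 \left(-94 + \left(-1\right) 0 \cdot 3\right) = \frac{-106 - 80}{71 - 80} - - 45 \left(-94 + \left(-1\right) 0 \cdot 3\right) = \frac{1}{-9} \left(-186\right) - - 45 \left(-94 + 0 \cdot 3\right) = \left(- \frac{1}{9}\right) \left(-186\right) - - 45 \left(-94 + 0\right) = \frac{62}{3} - \left(-45\right) \left(-94\right) = \frac{62}{3} - 4230 = - \frac{12628}{3}$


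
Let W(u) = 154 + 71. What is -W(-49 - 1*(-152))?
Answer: -225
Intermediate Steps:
W(u) = 225
-W(-49 - 1*(-152)) = -1*225 = -225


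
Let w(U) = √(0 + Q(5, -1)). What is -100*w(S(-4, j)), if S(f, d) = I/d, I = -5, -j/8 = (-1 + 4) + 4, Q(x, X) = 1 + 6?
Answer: -100*√7 ≈ -264.58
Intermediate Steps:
Q(x, X) = 7
j = -56 (j = -8*((-1 + 4) + 4) = -8*(3 + 4) = -8*7 = -56)
S(f, d) = -5/d
w(U) = √7 (w(U) = √(0 + 7) = √7)
-100*w(S(-4, j)) = -100*√7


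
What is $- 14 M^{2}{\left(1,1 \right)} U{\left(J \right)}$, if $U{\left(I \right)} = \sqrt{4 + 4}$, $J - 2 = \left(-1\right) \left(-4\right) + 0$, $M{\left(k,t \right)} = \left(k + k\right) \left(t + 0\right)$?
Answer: $- 112 \sqrt{2} \approx -158.39$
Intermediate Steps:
$M{\left(k,t \right)} = 2 k t$
$J = 6$ ($J = 2 + \left(\left(-1\right) \left(-4\right) + 0\right) = 2 + \left(4 + 0\right) = 2 + 4 = 6$)
$U{\left(I \right)} = 2 \sqrt{2}$ ($U{\left(I \right)} = \sqrt{8} = 2 \sqrt{2}$)
$- 14 M^{2}{\left(1,1 \right)} U{\left(J \right)} = - 14 \left(2 \cdot 1 \cdot 1\right)^{2} \cdot 2 \sqrt{2} = - 14 \cdot 2^{2} \cdot 2 \sqrt{2} = \left(-14\right) 4 \cdot 2 \sqrt{2} = - 56 \cdot 2 \sqrt{2} = - 112 \sqrt{2}$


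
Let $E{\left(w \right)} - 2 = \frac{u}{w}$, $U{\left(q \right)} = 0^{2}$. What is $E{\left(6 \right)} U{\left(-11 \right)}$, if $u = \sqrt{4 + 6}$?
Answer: $0$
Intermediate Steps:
$U{\left(q \right)} = 0$
$u = \sqrt{10} \approx 3.1623$
$E{\left(w \right)} = 2 + \frac{\sqrt{10}}{w}$
$E{\left(6 \right)} U{\left(-11 \right)} = \left(2 + \frac{\sqrt{10}}{6}\right) 0 = 0$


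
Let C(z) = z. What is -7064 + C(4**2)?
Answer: -7048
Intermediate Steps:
-7064 + C(4**2) = -7064 + 4**2 = -7064 + 16 = -7048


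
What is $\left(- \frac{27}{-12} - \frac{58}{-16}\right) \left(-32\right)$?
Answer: $-188$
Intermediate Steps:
$\left(- \frac{27}{-12} - \frac{58}{-16}\right) \left(-32\right) = \left(\left(-27\right) \left(- \frac{1}{12}\right) - - \frac{29}{8}\right) \left(-32\right) = \left(\frac{9}{4} + \frac{29}{8}\right) \left(-32\right) = \frac{47}{8} \left(-32\right) = -188$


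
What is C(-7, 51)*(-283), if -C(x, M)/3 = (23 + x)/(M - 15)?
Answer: 1132/3 ≈ 377.33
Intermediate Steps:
C(x, M) = -3*(23 + x)/(-15 + M) (C(x, M) = -3*(23 + x)/(M - 15) = -3*(23 + x)/(-15 + M))
C(-7, 51)*(-283) = (3*(-23 - 1*(-7))/(-15 + 51))*(-283) = (3*(-23 + 7)/36)*(-283) = (3*(1/36)*(-16))*(-283) = -4/3*(-283) = 1132/3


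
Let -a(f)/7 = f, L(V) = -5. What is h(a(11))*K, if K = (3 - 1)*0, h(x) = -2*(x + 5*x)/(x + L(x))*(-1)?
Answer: 0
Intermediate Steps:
a(f) = -7*f
h(x) = 12*x/(-5 + x) (h(x) = -2*(x + 5*x)/(x - 5)*(-1) = -2*6*x/(-5 + x)*(-1) = -12*x/(-5 + x)*(-1) = 12*x/(-5 + x))
K = 0 (K = 2*0 = 0)
h(a(11))*K = (12*(-7*11)/(-5 - 7*11))*0 = (12*(-77)/(-5 - 77))*0 = (12*(-77)/(-82))*0 = (12*(-77)*(-1/82))*0 = (462/41)*0 = 0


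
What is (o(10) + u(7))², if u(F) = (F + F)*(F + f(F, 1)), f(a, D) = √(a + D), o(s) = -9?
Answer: 9489 + 4984*√2 ≈ 16537.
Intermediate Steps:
f(a, D) = √(D + a)
u(F) = 2*F*(F + √(1 + F)) (u(F) = (F + F)*(F + √(1 + F)) = (2*F)*(F + √(1 + F)) = 2*F*(F + √(1 + F)))
(o(10) + u(7))² = (-9 + 2*7*(7 + √(1 + 7)))² = (-9 + 2*7*(7 + √8))² = (-9 + 2*7*(7 + 2*√2))² = (-9 + (98 + 28*√2))² = (89 + 28*√2)²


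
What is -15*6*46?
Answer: -4140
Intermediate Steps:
-15*6*46 = -90*46 = -4140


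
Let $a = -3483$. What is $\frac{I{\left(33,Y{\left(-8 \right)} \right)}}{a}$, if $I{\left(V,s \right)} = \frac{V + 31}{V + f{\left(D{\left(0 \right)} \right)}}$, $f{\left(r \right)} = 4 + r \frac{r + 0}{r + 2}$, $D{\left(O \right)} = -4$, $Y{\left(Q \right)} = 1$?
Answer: $- \frac{64}{101007} \approx -0.00063362$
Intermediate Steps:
$f{\left(r \right)} = 4 + \frac{r^{2}}{2 + r}$ ($f{\left(r \right)} = 4 + r \frac{r}{2 + r} = 4 + \frac{r^{2}}{2 + r}$)
$I{\left(V,s \right)} = \frac{31 + V}{-4 + V}$ ($I{\left(V,s \right)} = \frac{V + 31}{V + \frac{8 + \left(-4\right)^{2} + 4 \left(-4\right)}{2 - 4}} = \frac{31 + V}{V + \frac{8 + 16 - 16}{-2}} = \frac{31 + V}{V - 4} = \frac{31 + V}{-4 + V}$)
$\frac{I{\left(33,Y{\left(-8 \right)} \right)}}{a} = \frac{\frac{1}{-4 + 33} \left(31 + 33\right)}{-3483} = \frac{1}{29} \cdot 64 \left(- \frac{1}{3483}\right) = \frac{64}{29} \left(- \frac{1}{3483}\right) = - \frac{64}{101007}$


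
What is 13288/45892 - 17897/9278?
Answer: -15864615/9676954 ≈ -1.6394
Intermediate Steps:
13288/45892 - 17897/9278 = 13288*(1/45892) - 17897*1/9278 = 302/1043 - 17897/9278 = -15864615/9676954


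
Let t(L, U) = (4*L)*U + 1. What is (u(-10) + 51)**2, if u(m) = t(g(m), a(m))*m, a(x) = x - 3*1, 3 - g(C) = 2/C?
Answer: 2907025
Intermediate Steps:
g(C) = 3 - 2/C
a(x) = -3 + x (a(x) = x - 3 = -3 + x)
t(L, U) = 1 + 4*L*U (t(L, U) = 4*L*U + 1 = 1 + 4*L*U)
u(m) = m*(1 + 4*(-3 + m)*(3 - 2/m)) (u(m) = (1 + 4*(3 - 2/m)*(-3 + m))*m = (1 + 4*(-3 + m)*(3 - 2/m))*m = m*(1 + 4*(-3 + m)*(3 - 2/m)))
(u(-10) + 51)**2 = ((24 - 43*(-10) + 12*(-10)**2) + 51)**2 = ((24 + 430 + 12*100) + 51)**2 = ((24 + 430 + 1200) + 51)**2 = (1654 + 51)**2 = 1705**2 = 2907025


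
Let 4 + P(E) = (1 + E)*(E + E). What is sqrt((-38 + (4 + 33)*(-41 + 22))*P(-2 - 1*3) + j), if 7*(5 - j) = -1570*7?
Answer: 3*I*sqrt(2789) ≈ 158.43*I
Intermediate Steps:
P(E) = -4 + 2*E*(1 + E) (P(E) = -4 + (1 + E)*(E + E) = -4 + (1 + E)*(2*E) = -4 + 2*E*(1 + E))
j = 1575 (j = 5 - (-1570)*7/7 = 5 - 1/7*(-10990) = 5 + 1570 = 1575)
sqrt((-38 + (4 + 33)*(-41 + 22))*P(-2 - 1*3) + j) = sqrt((-38 + (4 + 33)*(-41 + 22))*(-4 + 2*(-2 - 1*3) + 2*(-2 - 1*3)**2) + 1575) = sqrt((-38 + 37*(-19))*(-4 + 2*(-2 - 3) + 2*(-2 - 3)**2) + 1575) = sqrt((-38 - 703)*(-4 + 2*(-5) + 2*(-5)**2) + 1575) = sqrt(-741*(-4 - 10 + 2*25) + 1575) = sqrt(-741*(-4 - 10 + 50) + 1575) = sqrt(-741*36 + 1575) = sqrt(-26676 + 1575) = sqrt(-25101) = 3*I*sqrt(2789)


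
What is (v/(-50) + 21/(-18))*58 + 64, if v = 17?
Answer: -1754/75 ≈ -23.387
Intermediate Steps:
(v/(-50) + 21/(-18))*58 + 64 = (17/(-50) + 21/(-18))*58 + 64 = (17*(-1/50) + 21*(-1/18))*58 + 64 = (-17/50 - 7/6)*58 + 64 = -113/75*58 + 64 = -6554/75 + 64 = -1754/75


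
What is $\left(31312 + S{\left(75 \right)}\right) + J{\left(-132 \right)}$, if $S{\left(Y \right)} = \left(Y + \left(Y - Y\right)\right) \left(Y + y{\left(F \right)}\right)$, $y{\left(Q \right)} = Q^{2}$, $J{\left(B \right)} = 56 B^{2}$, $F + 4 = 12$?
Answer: $1017481$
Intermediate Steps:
$F = 8$ ($F = -4 + 12 = 8$)
$S{\left(Y \right)} = Y \left(64 + Y\right)$ ($S{\left(Y \right)} = \left(Y + \left(Y - Y\right)\right) \left(Y + 8^{2}\right) = \left(Y + 0\right) \left(Y + 64\right) = Y \left(64 + Y\right)$)
$\left(31312 + S{\left(75 \right)}\right) + J{\left(-132 \right)} = \left(31312 + 75 \left(64 + 75\right)\right) + 56 \left(-132\right)^{2} = \left(31312 + 75 \cdot 139\right) + 56 \cdot 17424 = \left(31312 + 10425\right) + 975744 = 41737 + 975744 = 1017481$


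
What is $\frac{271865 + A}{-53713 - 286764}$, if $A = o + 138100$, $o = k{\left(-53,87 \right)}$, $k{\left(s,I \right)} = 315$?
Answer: $- \frac{410280}{340477} \approx -1.205$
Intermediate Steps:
$o = 315$
$A = 138415$ ($A = 315 + 138100 = 138415$)
$\frac{271865 + A}{-53713 - 286764} = \frac{271865 + 138415}{-53713 - 286764} = \frac{410280}{-340477} = 410280 \left(- \frac{1}{340477}\right) = - \frac{410280}{340477}$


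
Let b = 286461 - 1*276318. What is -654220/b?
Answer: -93460/1449 ≈ -64.500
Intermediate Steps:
b = 10143 (b = 286461 - 276318 = 10143)
-654220/b = -654220/10143 = -654220*1/10143 = -93460/1449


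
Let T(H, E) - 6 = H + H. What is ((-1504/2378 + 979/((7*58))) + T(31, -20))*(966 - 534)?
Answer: 250892424/8323 ≈ 30144.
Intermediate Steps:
T(H, E) = 6 + 2*H (T(H, E) = 6 + (H + H) = 6 + 2*H)
((-1504/2378 + 979/((7*58))) + T(31, -20))*(966 - 534) = ((-1504/2378 + 979/((7*58))) + (6 + 2*31))*(966 - 534) = ((-1504*1/2378 + 979/406) + (6 + 62))*432 = ((-752/1189 + 979*(1/406)) + 68)*432 = ((-752/1189 + 979/406) + 68)*432 = (29611/16646 + 68)*432 = (1161539/16646)*432 = 250892424/8323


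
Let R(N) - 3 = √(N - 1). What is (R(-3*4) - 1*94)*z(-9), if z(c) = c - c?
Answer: 0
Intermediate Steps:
R(N) = 3 + √(-1 + N) (R(N) = 3 + √(N - 1) = 3 + √(-1 + N))
z(c) = 0
(R(-3*4) - 1*94)*z(-9) = ((3 + √(-1 - 3*4)) - 1*94)*0 = ((3 + √(-1 - 12)) - 94)*0 = ((3 + √(-13)) - 94)*0 = ((3 + I*√13) - 94)*0 = (-91 + I*√13)*0 = 0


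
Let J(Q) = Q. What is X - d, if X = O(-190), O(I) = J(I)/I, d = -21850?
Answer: 21851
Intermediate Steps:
O(I) = 1 (O(I) = I/I = 1)
X = 1
X - d = 1 - 1*(-21850) = 1 + 21850 = 21851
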